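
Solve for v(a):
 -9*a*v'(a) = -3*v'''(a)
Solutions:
 v(a) = C1 + Integral(C2*airyai(3^(1/3)*a) + C3*airybi(3^(1/3)*a), a)


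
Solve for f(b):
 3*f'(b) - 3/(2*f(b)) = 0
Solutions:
 f(b) = -sqrt(C1 + b)
 f(b) = sqrt(C1 + b)


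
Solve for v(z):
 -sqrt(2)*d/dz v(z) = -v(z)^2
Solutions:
 v(z) = -2/(C1 + sqrt(2)*z)


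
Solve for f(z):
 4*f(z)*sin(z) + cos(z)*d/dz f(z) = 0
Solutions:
 f(z) = C1*cos(z)^4


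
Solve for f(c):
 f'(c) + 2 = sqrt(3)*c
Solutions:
 f(c) = C1 + sqrt(3)*c^2/2 - 2*c


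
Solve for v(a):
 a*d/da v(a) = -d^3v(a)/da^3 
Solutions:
 v(a) = C1 + Integral(C2*airyai(-a) + C3*airybi(-a), a)


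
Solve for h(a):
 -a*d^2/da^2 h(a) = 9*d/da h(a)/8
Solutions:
 h(a) = C1 + C2/a^(1/8)


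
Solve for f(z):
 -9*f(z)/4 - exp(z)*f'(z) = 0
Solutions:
 f(z) = C1*exp(9*exp(-z)/4)


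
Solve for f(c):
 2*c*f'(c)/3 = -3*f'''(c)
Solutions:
 f(c) = C1 + Integral(C2*airyai(-6^(1/3)*c/3) + C3*airybi(-6^(1/3)*c/3), c)


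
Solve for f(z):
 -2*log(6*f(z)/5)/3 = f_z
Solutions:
 -3*Integral(1/(-log(_y) - log(6) + log(5)), (_y, f(z)))/2 = C1 - z


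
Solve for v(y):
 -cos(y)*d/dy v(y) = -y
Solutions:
 v(y) = C1 + Integral(y/cos(y), y)


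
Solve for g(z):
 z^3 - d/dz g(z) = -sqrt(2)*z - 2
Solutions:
 g(z) = C1 + z^4/4 + sqrt(2)*z^2/2 + 2*z


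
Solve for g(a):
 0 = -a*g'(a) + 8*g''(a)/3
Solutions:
 g(a) = C1 + C2*erfi(sqrt(3)*a/4)


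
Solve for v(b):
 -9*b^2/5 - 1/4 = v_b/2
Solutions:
 v(b) = C1 - 6*b^3/5 - b/2


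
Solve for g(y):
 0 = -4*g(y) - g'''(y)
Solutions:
 g(y) = C3*exp(-2^(2/3)*y) + (C1*sin(2^(2/3)*sqrt(3)*y/2) + C2*cos(2^(2/3)*sqrt(3)*y/2))*exp(2^(2/3)*y/2)


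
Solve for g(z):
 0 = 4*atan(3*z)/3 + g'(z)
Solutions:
 g(z) = C1 - 4*z*atan(3*z)/3 + 2*log(9*z^2 + 1)/9


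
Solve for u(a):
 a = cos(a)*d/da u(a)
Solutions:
 u(a) = C1 + Integral(a/cos(a), a)


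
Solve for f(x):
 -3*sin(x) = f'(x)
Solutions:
 f(x) = C1 + 3*cos(x)


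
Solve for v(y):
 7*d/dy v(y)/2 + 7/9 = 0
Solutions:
 v(y) = C1 - 2*y/9


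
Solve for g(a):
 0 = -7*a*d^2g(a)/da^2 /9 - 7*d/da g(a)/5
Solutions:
 g(a) = C1 + C2/a^(4/5)


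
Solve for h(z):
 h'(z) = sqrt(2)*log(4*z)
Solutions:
 h(z) = C1 + sqrt(2)*z*log(z) - sqrt(2)*z + 2*sqrt(2)*z*log(2)


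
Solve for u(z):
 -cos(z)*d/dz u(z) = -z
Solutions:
 u(z) = C1 + Integral(z/cos(z), z)


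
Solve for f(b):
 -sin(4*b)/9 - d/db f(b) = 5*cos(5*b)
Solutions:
 f(b) = C1 - sin(5*b) + cos(4*b)/36


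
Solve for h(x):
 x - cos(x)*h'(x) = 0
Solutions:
 h(x) = C1 + Integral(x/cos(x), x)


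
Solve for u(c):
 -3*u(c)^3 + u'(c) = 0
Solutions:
 u(c) = -sqrt(2)*sqrt(-1/(C1 + 3*c))/2
 u(c) = sqrt(2)*sqrt(-1/(C1 + 3*c))/2


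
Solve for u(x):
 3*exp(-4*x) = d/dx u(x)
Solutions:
 u(x) = C1 - 3*exp(-4*x)/4


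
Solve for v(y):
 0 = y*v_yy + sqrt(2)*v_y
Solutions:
 v(y) = C1 + C2*y^(1 - sqrt(2))


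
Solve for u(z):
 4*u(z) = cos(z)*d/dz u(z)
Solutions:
 u(z) = C1*(sin(z)^2 + 2*sin(z) + 1)/(sin(z)^2 - 2*sin(z) + 1)


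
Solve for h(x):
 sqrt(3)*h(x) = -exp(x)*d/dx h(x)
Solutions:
 h(x) = C1*exp(sqrt(3)*exp(-x))


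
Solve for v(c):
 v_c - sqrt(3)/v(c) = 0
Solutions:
 v(c) = -sqrt(C1 + 2*sqrt(3)*c)
 v(c) = sqrt(C1 + 2*sqrt(3)*c)


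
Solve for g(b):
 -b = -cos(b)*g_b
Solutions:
 g(b) = C1 + Integral(b/cos(b), b)


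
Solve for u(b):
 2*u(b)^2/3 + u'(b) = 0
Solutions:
 u(b) = 3/(C1 + 2*b)


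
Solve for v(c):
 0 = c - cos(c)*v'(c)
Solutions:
 v(c) = C1 + Integral(c/cos(c), c)


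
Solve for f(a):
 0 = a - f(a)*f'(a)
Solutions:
 f(a) = -sqrt(C1 + a^2)
 f(a) = sqrt(C1 + a^2)


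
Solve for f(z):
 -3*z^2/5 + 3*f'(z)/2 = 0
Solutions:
 f(z) = C1 + 2*z^3/15


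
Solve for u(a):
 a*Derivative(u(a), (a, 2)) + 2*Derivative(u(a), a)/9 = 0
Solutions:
 u(a) = C1 + C2*a^(7/9)


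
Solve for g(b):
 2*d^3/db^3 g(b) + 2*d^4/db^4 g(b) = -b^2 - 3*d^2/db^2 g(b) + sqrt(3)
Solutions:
 g(b) = C1 + C2*b - b^4/36 + 2*b^3/27 + b^2*(4 + 9*sqrt(3))/54 + (C3*sin(sqrt(5)*b/2) + C4*cos(sqrt(5)*b/2))*exp(-b/2)


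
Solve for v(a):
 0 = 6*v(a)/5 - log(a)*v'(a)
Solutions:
 v(a) = C1*exp(6*li(a)/5)


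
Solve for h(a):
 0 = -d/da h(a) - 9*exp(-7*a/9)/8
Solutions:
 h(a) = C1 + 81*exp(-7*a/9)/56


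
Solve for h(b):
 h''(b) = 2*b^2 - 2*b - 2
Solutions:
 h(b) = C1 + C2*b + b^4/6 - b^3/3 - b^2


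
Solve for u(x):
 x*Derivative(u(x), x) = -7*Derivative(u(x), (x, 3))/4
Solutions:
 u(x) = C1 + Integral(C2*airyai(-14^(2/3)*x/7) + C3*airybi(-14^(2/3)*x/7), x)


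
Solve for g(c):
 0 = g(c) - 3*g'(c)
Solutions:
 g(c) = C1*exp(c/3)


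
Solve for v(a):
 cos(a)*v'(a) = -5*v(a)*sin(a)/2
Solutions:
 v(a) = C1*cos(a)^(5/2)


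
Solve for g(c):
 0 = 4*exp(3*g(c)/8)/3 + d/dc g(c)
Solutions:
 g(c) = 8*log((-1 - sqrt(3)*I)*(1/(C1 + 4*c))^(1/3))
 g(c) = 8*log((-1 + sqrt(3)*I)*(1/(C1 + 4*c))^(1/3))
 g(c) = 8*log(1/(C1 + 4*c))/3 + 8*log(2)


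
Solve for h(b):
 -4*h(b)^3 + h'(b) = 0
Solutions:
 h(b) = -sqrt(2)*sqrt(-1/(C1 + 4*b))/2
 h(b) = sqrt(2)*sqrt(-1/(C1 + 4*b))/2


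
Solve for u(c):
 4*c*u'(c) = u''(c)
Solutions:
 u(c) = C1 + C2*erfi(sqrt(2)*c)


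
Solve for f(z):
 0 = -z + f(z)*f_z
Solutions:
 f(z) = -sqrt(C1 + z^2)
 f(z) = sqrt(C1 + z^2)


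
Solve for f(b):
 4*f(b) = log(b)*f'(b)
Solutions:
 f(b) = C1*exp(4*li(b))


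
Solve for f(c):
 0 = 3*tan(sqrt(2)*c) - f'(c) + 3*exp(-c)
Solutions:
 f(c) = C1 + 3*sqrt(2)*log(tan(sqrt(2)*c)^2 + 1)/4 - 3*exp(-c)


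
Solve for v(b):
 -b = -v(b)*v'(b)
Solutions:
 v(b) = -sqrt(C1 + b^2)
 v(b) = sqrt(C1 + b^2)


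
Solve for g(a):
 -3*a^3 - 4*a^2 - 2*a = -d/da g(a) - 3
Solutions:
 g(a) = C1 + 3*a^4/4 + 4*a^3/3 + a^2 - 3*a


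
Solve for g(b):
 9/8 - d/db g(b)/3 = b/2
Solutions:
 g(b) = C1 - 3*b^2/4 + 27*b/8


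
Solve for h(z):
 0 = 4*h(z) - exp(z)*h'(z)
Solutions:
 h(z) = C1*exp(-4*exp(-z))


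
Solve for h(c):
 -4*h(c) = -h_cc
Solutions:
 h(c) = C1*exp(-2*c) + C2*exp(2*c)


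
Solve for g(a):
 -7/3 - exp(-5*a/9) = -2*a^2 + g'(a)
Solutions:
 g(a) = C1 + 2*a^3/3 - 7*a/3 + 9*exp(-5*a/9)/5


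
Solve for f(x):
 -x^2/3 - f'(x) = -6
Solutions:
 f(x) = C1 - x^3/9 + 6*x


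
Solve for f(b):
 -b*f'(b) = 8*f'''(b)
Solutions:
 f(b) = C1 + Integral(C2*airyai(-b/2) + C3*airybi(-b/2), b)


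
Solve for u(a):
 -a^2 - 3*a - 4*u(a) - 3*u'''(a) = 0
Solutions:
 u(a) = C3*exp(-6^(2/3)*a/3) - a^2/4 - 3*a/4 + (C1*sin(2^(2/3)*3^(1/6)*a/2) + C2*cos(2^(2/3)*3^(1/6)*a/2))*exp(6^(2/3)*a/6)


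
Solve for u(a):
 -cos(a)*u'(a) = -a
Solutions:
 u(a) = C1 + Integral(a/cos(a), a)


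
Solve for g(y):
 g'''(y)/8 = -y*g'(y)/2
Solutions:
 g(y) = C1 + Integral(C2*airyai(-2^(2/3)*y) + C3*airybi(-2^(2/3)*y), y)


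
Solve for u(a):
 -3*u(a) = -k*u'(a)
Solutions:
 u(a) = C1*exp(3*a/k)


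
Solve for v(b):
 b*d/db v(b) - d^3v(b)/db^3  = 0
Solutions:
 v(b) = C1 + Integral(C2*airyai(b) + C3*airybi(b), b)


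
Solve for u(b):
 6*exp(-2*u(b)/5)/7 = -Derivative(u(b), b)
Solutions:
 u(b) = 5*log(-sqrt(C1 - 6*b)) - 5*log(35) + 5*log(70)/2
 u(b) = 5*log(C1 - 6*b)/2 - 5*log(35) + 5*log(70)/2


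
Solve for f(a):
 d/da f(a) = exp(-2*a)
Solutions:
 f(a) = C1 - exp(-2*a)/2


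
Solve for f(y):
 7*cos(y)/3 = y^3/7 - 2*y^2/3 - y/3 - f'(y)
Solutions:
 f(y) = C1 + y^4/28 - 2*y^3/9 - y^2/6 - 7*sin(y)/3


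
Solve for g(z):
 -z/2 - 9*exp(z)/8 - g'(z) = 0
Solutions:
 g(z) = C1 - z^2/4 - 9*exp(z)/8


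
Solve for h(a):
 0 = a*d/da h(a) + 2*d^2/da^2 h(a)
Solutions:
 h(a) = C1 + C2*erf(a/2)


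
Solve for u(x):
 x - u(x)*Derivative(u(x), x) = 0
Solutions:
 u(x) = -sqrt(C1 + x^2)
 u(x) = sqrt(C1 + x^2)


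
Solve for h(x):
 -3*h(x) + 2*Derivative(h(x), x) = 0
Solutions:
 h(x) = C1*exp(3*x/2)


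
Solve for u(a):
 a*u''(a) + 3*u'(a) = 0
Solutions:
 u(a) = C1 + C2/a^2


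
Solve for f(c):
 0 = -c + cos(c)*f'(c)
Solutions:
 f(c) = C1 + Integral(c/cos(c), c)


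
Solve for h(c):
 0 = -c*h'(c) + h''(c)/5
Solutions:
 h(c) = C1 + C2*erfi(sqrt(10)*c/2)


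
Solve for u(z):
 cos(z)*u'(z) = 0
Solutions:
 u(z) = C1


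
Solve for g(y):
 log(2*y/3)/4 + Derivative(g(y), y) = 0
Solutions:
 g(y) = C1 - y*log(y)/4 - y*log(2)/4 + y/4 + y*log(3)/4


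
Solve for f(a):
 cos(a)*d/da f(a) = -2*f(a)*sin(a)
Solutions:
 f(a) = C1*cos(a)^2


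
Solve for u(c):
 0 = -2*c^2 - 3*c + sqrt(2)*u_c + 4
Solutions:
 u(c) = C1 + sqrt(2)*c^3/3 + 3*sqrt(2)*c^2/4 - 2*sqrt(2)*c


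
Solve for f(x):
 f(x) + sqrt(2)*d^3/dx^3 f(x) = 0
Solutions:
 f(x) = C3*exp(-2^(5/6)*x/2) + (C1*sin(2^(5/6)*sqrt(3)*x/4) + C2*cos(2^(5/6)*sqrt(3)*x/4))*exp(2^(5/6)*x/4)


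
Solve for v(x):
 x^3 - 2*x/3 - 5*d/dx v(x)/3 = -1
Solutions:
 v(x) = C1 + 3*x^4/20 - x^2/5 + 3*x/5


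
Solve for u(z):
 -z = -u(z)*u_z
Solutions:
 u(z) = -sqrt(C1 + z^2)
 u(z) = sqrt(C1 + z^2)


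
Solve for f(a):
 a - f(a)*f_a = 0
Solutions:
 f(a) = -sqrt(C1 + a^2)
 f(a) = sqrt(C1 + a^2)


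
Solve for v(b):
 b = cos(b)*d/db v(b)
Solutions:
 v(b) = C1 + Integral(b/cos(b), b)


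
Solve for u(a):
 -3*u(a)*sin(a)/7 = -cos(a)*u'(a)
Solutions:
 u(a) = C1/cos(a)^(3/7)


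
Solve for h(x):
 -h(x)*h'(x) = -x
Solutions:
 h(x) = -sqrt(C1 + x^2)
 h(x) = sqrt(C1 + x^2)


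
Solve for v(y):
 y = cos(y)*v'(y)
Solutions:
 v(y) = C1 + Integral(y/cos(y), y)


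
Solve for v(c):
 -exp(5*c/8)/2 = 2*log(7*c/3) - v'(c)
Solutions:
 v(c) = C1 + 2*c*log(c) + 2*c*(-log(3) - 1 + log(7)) + 4*exp(5*c/8)/5


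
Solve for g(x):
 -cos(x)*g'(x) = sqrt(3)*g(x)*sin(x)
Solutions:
 g(x) = C1*cos(x)^(sqrt(3))


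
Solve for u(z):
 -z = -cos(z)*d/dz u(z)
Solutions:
 u(z) = C1 + Integral(z/cos(z), z)


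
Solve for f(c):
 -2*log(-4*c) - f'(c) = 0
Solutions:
 f(c) = C1 - 2*c*log(-c) + 2*c*(1 - 2*log(2))


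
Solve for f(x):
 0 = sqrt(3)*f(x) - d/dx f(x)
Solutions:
 f(x) = C1*exp(sqrt(3)*x)


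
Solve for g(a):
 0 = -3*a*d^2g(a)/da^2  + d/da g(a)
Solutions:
 g(a) = C1 + C2*a^(4/3)


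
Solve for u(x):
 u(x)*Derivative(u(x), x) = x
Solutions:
 u(x) = -sqrt(C1 + x^2)
 u(x) = sqrt(C1 + x^2)


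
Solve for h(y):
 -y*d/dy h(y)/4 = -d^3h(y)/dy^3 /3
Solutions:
 h(y) = C1 + Integral(C2*airyai(6^(1/3)*y/2) + C3*airybi(6^(1/3)*y/2), y)


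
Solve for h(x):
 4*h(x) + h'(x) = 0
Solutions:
 h(x) = C1*exp(-4*x)


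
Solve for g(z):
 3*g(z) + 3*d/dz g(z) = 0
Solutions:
 g(z) = C1*exp(-z)


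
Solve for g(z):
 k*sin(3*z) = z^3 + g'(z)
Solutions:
 g(z) = C1 - k*cos(3*z)/3 - z^4/4


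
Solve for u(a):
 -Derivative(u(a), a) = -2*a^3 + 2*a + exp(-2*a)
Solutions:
 u(a) = C1 + a^4/2 - a^2 + exp(-2*a)/2


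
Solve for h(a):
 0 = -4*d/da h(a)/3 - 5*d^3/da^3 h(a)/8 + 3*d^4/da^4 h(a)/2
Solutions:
 h(a) = C1 + C2*exp(a*(-(144*sqrt(20986) + 20861)^(1/3) - 25/(144*sqrt(20986) + 20861)^(1/3) + 10)/72)*sin(sqrt(3)*a*(-(144*sqrt(20986) + 20861)^(1/3) + 25/(144*sqrt(20986) + 20861)^(1/3))/72) + C3*exp(a*(-(144*sqrt(20986) + 20861)^(1/3) - 25/(144*sqrt(20986) + 20861)^(1/3) + 10)/72)*cos(sqrt(3)*a*(-(144*sqrt(20986) + 20861)^(1/3) + 25/(144*sqrt(20986) + 20861)^(1/3))/72) + C4*exp(a*(25/(144*sqrt(20986) + 20861)^(1/3) + 5 + (144*sqrt(20986) + 20861)^(1/3))/36)


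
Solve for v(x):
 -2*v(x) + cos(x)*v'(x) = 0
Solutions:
 v(x) = C1*(sin(x) + 1)/(sin(x) - 1)


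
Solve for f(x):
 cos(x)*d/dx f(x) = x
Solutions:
 f(x) = C1 + Integral(x/cos(x), x)


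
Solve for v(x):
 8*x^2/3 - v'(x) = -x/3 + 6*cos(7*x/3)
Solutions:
 v(x) = C1 + 8*x^3/9 + x^2/6 - 18*sin(7*x/3)/7


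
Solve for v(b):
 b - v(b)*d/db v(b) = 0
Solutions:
 v(b) = -sqrt(C1 + b^2)
 v(b) = sqrt(C1 + b^2)


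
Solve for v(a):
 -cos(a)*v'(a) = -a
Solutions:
 v(a) = C1 + Integral(a/cos(a), a)


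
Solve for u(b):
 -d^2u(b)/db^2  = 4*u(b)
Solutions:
 u(b) = C1*sin(2*b) + C2*cos(2*b)


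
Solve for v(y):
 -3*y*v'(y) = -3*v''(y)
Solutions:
 v(y) = C1 + C2*erfi(sqrt(2)*y/2)


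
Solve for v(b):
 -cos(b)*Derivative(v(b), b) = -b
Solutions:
 v(b) = C1 + Integral(b/cos(b), b)


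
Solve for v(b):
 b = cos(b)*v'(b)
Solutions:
 v(b) = C1 + Integral(b/cos(b), b)


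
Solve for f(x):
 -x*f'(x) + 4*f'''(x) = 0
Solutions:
 f(x) = C1 + Integral(C2*airyai(2^(1/3)*x/2) + C3*airybi(2^(1/3)*x/2), x)


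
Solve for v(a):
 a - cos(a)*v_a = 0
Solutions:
 v(a) = C1 + Integral(a/cos(a), a)


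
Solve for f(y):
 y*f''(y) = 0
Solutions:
 f(y) = C1 + C2*y


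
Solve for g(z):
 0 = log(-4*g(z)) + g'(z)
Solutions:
 Integral(1/(log(-_y) + 2*log(2)), (_y, g(z))) = C1 - z


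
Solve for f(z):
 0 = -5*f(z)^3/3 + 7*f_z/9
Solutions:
 f(z) = -sqrt(14)*sqrt(-1/(C1 + 15*z))/2
 f(z) = sqrt(14)*sqrt(-1/(C1 + 15*z))/2


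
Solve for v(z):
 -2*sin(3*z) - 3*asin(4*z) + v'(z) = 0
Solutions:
 v(z) = C1 + 3*z*asin(4*z) + 3*sqrt(1 - 16*z^2)/4 - 2*cos(3*z)/3


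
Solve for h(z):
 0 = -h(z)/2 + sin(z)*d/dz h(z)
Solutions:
 h(z) = C1*(cos(z) - 1)^(1/4)/(cos(z) + 1)^(1/4)


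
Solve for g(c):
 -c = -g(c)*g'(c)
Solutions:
 g(c) = -sqrt(C1 + c^2)
 g(c) = sqrt(C1 + c^2)


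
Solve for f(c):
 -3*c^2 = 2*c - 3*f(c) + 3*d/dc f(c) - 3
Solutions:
 f(c) = C1*exp(c) + c^2 + 8*c/3 + 5/3


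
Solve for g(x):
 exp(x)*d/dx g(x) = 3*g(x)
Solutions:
 g(x) = C1*exp(-3*exp(-x))


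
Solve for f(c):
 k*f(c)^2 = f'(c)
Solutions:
 f(c) = -1/(C1 + c*k)


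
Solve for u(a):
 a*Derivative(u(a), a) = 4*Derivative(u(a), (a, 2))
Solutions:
 u(a) = C1 + C2*erfi(sqrt(2)*a/4)


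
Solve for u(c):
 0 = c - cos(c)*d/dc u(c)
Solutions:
 u(c) = C1 + Integral(c/cos(c), c)


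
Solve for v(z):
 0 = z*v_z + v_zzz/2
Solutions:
 v(z) = C1 + Integral(C2*airyai(-2^(1/3)*z) + C3*airybi(-2^(1/3)*z), z)


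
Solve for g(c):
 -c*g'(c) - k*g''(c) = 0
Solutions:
 g(c) = C1 + C2*sqrt(k)*erf(sqrt(2)*c*sqrt(1/k)/2)


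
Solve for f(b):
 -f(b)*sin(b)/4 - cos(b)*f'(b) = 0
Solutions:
 f(b) = C1*cos(b)^(1/4)


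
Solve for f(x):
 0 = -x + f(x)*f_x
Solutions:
 f(x) = -sqrt(C1 + x^2)
 f(x) = sqrt(C1 + x^2)


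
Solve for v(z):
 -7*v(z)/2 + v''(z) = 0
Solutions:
 v(z) = C1*exp(-sqrt(14)*z/2) + C2*exp(sqrt(14)*z/2)


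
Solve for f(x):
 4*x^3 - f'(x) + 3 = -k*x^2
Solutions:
 f(x) = C1 + k*x^3/3 + x^4 + 3*x


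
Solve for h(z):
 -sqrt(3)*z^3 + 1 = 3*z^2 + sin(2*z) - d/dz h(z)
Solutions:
 h(z) = C1 + sqrt(3)*z^4/4 + z^3 - z - cos(2*z)/2


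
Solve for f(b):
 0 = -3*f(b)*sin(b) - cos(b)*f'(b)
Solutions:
 f(b) = C1*cos(b)^3


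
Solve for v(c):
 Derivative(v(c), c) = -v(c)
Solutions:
 v(c) = C1*exp(-c)


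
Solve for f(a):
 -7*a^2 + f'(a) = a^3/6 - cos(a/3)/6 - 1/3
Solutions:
 f(a) = C1 + a^4/24 + 7*a^3/3 - a/3 - sin(a/3)/2


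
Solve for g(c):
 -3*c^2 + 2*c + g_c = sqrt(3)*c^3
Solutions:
 g(c) = C1 + sqrt(3)*c^4/4 + c^3 - c^2


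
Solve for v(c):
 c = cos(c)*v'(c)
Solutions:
 v(c) = C1 + Integral(c/cos(c), c)


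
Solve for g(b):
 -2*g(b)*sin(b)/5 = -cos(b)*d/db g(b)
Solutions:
 g(b) = C1/cos(b)^(2/5)


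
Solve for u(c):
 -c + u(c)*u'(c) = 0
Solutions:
 u(c) = -sqrt(C1 + c^2)
 u(c) = sqrt(C1 + c^2)


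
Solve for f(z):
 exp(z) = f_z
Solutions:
 f(z) = C1 + exp(z)


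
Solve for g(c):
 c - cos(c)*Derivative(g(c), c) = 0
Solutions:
 g(c) = C1 + Integral(c/cos(c), c)


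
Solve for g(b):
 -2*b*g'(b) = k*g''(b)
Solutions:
 g(b) = C1 + C2*sqrt(k)*erf(b*sqrt(1/k))


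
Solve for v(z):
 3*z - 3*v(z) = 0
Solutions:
 v(z) = z


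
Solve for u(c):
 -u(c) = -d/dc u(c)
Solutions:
 u(c) = C1*exp(c)


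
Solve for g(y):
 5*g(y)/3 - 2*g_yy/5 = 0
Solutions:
 g(y) = C1*exp(-5*sqrt(6)*y/6) + C2*exp(5*sqrt(6)*y/6)


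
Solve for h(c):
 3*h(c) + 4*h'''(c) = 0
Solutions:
 h(c) = C3*exp(-6^(1/3)*c/2) + (C1*sin(2^(1/3)*3^(5/6)*c/4) + C2*cos(2^(1/3)*3^(5/6)*c/4))*exp(6^(1/3)*c/4)


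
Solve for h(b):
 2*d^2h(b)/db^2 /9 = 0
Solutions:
 h(b) = C1 + C2*b


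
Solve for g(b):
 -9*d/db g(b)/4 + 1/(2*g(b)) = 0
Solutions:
 g(b) = -sqrt(C1 + 4*b)/3
 g(b) = sqrt(C1 + 4*b)/3


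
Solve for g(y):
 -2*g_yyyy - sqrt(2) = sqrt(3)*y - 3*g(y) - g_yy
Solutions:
 g(y) = C1*exp(-sqrt(6)*y/2) + C2*exp(sqrt(6)*y/2) + C3*sin(y) + C4*cos(y) + sqrt(3)*y/3 + sqrt(2)/3


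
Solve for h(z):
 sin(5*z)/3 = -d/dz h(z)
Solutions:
 h(z) = C1 + cos(5*z)/15


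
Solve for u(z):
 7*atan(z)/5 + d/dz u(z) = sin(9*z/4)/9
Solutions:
 u(z) = C1 - 7*z*atan(z)/5 + 7*log(z^2 + 1)/10 - 4*cos(9*z/4)/81


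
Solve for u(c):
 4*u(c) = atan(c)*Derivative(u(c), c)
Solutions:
 u(c) = C1*exp(4*Integral(1/atan(c), c))


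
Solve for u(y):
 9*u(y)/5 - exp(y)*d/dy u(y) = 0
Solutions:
 u(y) = C1*exp(-9*exp(-y)/5)


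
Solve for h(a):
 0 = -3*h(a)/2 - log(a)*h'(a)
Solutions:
 h(a) = C1*exp(-3*li(a)/2)


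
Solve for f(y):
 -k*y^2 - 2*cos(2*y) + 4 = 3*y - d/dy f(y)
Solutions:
 f(y) = C1 + k*y^3/3 + 3*y^2/2 - 4*y + sin(2*y)


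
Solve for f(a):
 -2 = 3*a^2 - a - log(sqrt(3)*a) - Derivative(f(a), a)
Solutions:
 f(a) = C1 + a^3 - a^2/2 - a*log(a) - a*log(3)/2 + 3*a


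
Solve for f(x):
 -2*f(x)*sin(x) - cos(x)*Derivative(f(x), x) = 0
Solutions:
 f(x) = C1*cos(x)^2


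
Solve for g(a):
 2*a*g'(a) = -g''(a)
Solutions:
 g(a) = C1 + C2*erf(a)


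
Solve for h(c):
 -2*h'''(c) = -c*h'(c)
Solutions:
 h(c) = C1 + Integral(C2*airyai(2^(2/3)*c/2) + C3*airybi(2^(2/3)*c/2), c)


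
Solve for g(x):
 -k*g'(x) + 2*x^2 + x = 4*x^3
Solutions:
 g(x) = C1 - x^4/k + 2*x^3/(3*k) + x^2/(2*k)


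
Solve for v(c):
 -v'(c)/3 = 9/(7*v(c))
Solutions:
 v(c) = -sqrt(C1 - 378*c)/7
 v(c) = sqrt(C1 - 378*c)/7


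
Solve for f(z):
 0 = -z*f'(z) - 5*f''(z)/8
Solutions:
 f(z) = C1 + C2*erf(2*sqrt(5)*z/5)


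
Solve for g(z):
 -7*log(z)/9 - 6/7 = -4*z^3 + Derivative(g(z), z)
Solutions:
 g(z) = C1 + z^4 - 7*z*log(z)/9 - 5*z/63


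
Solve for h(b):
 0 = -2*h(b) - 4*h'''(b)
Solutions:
 h(b) = C3*exp(-2^(2/3)*b/2) + (C1*sin(2^(2/3)*sqrt(3)*b/4) + C2*cos(2^(2/3)*sqrt(3)*b/4))*exp(2^(2/3)*b/4)


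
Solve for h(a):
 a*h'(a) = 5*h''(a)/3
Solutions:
 h(a) = C1 + C2*erfi(sqrt(30)*a/10)


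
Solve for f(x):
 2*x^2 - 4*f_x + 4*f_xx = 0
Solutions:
 f(x) = C1 + C2*exp(x) + x^3/6 + x^2/2 + x


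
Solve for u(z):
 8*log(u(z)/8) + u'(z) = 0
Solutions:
 -Integral(1/(-log(_y) + 3*log(2)), (_y, u(z)))/8 = C1 - z


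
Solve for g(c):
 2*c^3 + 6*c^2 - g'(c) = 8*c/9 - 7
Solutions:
 g(c) = C1 + c^4/2 + 2*c^3 - 4*c^2/9 + 7*c


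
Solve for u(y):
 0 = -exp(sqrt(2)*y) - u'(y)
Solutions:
 u(y) = C1 - sqrt(2)*exp(sqrt(2)*y)/2


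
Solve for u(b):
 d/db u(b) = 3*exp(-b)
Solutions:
 u(b) = C1 - 3*exp(-b)


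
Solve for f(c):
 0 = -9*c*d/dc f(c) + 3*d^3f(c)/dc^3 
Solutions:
 f(c) = C1 + Integral(C2*airyai(3^(1/3)*c) + C3*airybi(3^(1/3)*c), c)


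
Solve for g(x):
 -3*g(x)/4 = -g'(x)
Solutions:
 g(x) = C1*exp(3*x/4)


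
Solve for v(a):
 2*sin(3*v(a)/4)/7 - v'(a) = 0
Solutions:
 -2*a/7 + 2*log(cos(3*v(a)/4) - 1)/3 - 2*log(cos(3*v(a)/4) + 1)/3 = C1


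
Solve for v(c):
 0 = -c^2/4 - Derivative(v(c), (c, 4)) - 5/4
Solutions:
 v(c) = C1 + C2*c + C3*c^2 + C4*c^3 - c^6/1440 - 5*c^4/96


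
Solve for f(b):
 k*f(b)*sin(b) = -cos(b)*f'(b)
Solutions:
 f(b) = C1*exp(k*log(cos(b)))


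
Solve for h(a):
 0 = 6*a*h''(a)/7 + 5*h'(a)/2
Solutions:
 h(a) = C1 + C2/a^(23/12)


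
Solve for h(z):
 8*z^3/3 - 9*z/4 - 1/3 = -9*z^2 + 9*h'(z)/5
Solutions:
 h(z) = C1 + 10*z^4/27 + 5*z^3/3 - 5*z^2/8 - 5*z/27


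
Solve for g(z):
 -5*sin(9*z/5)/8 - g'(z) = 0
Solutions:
 g(z) = C1 + 25*cos(9*z/5)/72


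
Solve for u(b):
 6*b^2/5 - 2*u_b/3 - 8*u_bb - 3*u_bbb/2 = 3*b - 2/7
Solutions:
 u(b) = C1 + C2*exp(2*b*(-4 + sqrt(15))/3) + C3*exp(-2*b*(sqrt(15) + 4)/3) + 3*b^3/5 - 477*b^2/20 + 39531*b/70


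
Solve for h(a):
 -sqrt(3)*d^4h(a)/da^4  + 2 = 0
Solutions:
 h(a) = C1 + C2*a + C3*a^2 + C4*a^3 + sqrt(3)*a^4/36


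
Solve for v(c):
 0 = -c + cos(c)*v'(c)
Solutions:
 v(c) = C1 + Integral(c/cos(c), c)


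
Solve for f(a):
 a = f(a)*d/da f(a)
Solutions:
 f(a) = -sqrt(C1 + a^2)
 f(a) = sqrt(C1 + a^2)


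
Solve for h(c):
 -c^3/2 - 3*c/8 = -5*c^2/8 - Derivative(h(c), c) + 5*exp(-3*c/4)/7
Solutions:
 h(c) = C1 + c^4/8 - 5*c^3/24 + 3*c^2/16 - 20*exp(-3*c/4)/21


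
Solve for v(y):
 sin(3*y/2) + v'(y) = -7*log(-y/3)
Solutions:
 v(y) = C1 - 7*y*log(-y) + 7*y + 7*y*log(3) + 2*cos(3*y/2)/3


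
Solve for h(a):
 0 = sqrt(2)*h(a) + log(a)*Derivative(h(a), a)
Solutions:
 h(a) = C1*exp(-sqrt(2)*li(a))


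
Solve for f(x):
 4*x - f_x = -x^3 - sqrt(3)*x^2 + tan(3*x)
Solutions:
 f(x) = C1 + x^4/4 + sqrt(3)*x^3/3 + 2*x^2 + log(cos(3*x))/3


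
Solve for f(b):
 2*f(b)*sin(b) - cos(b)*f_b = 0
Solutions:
 f(b) = C1/cos(b)^2


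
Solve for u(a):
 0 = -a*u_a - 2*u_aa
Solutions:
 u(a) = C1 + C2*erf(a/2)


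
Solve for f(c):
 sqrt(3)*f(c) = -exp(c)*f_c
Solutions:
 f(c) = C1*exp(sqrt(3)*exp(-c))


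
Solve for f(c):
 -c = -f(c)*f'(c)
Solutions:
 f(c) = -sqrt(C1 + c^2)
 f(c) = sqrt(C1 + c^2)


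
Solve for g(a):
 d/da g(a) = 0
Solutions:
 g(a) = C1


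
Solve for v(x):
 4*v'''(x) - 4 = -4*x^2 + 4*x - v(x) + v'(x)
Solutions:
 v(x) = C1*exp(3^(1/3)*x*(3^(1/3)/(sqrt(78) + 9)^(1/3) + (sqrt(78) + 9)^(1/3))/12)*sin(3^(1/6)*x*(-3^(2/3)*(sqrt(78) + 9)^(1/3) + 3/(sqrt(78) + 9)^(1/3))/12) + C2*exp(3^(1/3)*x*(3^(1/3)/(sqrt(78) + 9)^(1/3) + (sqrt(78) + 9)^(1/3))/12)*cos(3^(1/6)*x*(-3^(2/3)*(sqrt(78) + 9)^(1/3) + 3/(sqrt(78) + 9)^(1/3))/12) + C3*exp(-3^(1/3)*x*(3^(1/3)/(sqrt(78) + 9)^(1/3) + (sqrt(78) + 9)^(1/3))/6) - 4*x^2 - 4*x


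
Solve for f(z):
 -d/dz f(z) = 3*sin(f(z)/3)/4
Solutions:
 3*z/4 + 3*log(cos(f(z)/3) - 1)/2 - 3*log(cos(f(z)/3) + 1)/2 = C1


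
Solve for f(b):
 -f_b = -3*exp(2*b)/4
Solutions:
 f(b) = C1 + 3*exp(2*b)/8


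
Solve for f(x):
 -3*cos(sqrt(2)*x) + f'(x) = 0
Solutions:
 f(x) = C1 + 3*sqrt(2)*sin(sqrt(2)*x)/2


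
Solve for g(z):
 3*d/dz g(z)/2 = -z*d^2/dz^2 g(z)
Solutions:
 g(z) = C1 + C2/sqrt(z)


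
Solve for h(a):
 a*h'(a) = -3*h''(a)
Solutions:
 h(a) = C1 + C2*erf(sqrt(6)*a/6)


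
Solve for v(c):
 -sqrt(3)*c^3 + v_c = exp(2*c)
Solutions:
 v(c) = C1 + sqrt(3)*c^4/4 + exp(2*c)/2


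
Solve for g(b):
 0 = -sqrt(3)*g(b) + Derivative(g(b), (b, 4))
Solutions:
 g(b) = C1*exp(-3^(1/8)*b) + C2*exp(3^(1/8)*b) + C3*sin(3^(1/8)*b) + C4*cos(3^(1/8)*b)


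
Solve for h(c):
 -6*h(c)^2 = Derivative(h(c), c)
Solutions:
 h(c) = 1/(C1 + 6*c)


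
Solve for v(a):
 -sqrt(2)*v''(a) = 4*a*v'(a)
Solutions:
 v(a) = C1 + C2*erf(2^(1/4)*a)


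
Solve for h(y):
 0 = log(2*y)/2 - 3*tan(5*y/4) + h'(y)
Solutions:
 h(y) = C1 - y*log(y)/2 - y*log(2)/2 + y/2 - 12*log(cos(5*y/4))/5


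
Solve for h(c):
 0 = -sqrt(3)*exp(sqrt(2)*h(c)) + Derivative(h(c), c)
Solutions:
 h(c) = sqrt(2)*(2*log(-1/(C1 + sqrt(3)*c)) - log(2))/4


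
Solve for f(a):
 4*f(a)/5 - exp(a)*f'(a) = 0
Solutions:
 f(a) = C1*exp(-4*exp(-a)/5)


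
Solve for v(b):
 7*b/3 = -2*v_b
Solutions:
 v(b) = C1 - 7*b^2/12


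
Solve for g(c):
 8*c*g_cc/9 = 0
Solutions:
 g(c) = C1 + C2*c


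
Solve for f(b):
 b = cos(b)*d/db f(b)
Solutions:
 f(b) = C1 + Integral(b/cos(b), b)


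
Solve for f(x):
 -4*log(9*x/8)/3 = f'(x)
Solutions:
 f(x) = C1 - 4*x*log(x)/3 - 8*x*log(3)/3 + 4*x/3 + 4*x*log(2)


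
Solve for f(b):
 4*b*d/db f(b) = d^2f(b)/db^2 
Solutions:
 f(b) = C1 + C2*erfi(sqrt(2)*b)


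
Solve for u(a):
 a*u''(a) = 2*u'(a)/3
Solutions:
 u(a) = C1 + C2*a^(5/3)


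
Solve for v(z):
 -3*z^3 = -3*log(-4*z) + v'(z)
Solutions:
 v(z) = C1 - 3*z^4/4 + 3*z*log(-z) + 3*z*(-1 + 2*log(2))


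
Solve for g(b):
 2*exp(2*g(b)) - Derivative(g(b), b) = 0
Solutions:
 g(b) = log(-sqrt(-1/(C1 + 2*b))) - log(2)/2
 g(b) = log(-1/(C1 + 2*b))/2 - log(2)/2


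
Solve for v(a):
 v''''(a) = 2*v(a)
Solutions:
 v(a) = C1*exp(-2^(1/4)*a) + C2*exp(2^(1/4)*a) + C3*sin(2^(1/4)*a) + C4*cos(2^(1/4)*a)


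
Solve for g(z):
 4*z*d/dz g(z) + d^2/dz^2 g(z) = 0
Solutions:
 g(z) = C1 + C2*erf(sqrt(2)*z)


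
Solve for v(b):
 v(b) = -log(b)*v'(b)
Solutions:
 v(b) = C1*exp(-li(b))


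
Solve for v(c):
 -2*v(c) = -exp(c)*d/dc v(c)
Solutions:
 v(c) = C1*exp(-2*exp(-c))


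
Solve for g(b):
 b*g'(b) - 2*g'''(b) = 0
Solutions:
 g(b) = C1 + Integral(C2*airyai(2^(2/3)*b/2) + C3*airybi(2^(2/3)*b/2), b)


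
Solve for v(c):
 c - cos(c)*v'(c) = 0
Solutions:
 v(c) = C1 + Integral(c/cos(c), c)


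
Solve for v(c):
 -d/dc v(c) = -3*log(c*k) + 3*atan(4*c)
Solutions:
 v(c) = C1 + 3*c*log(c*k) - 3*c*atan(4*c) - 3*c + 3*log(16*c^2 + 1)/8


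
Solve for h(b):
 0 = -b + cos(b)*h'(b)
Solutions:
 h(b) = C1 + Integral(b/cos(b), b)


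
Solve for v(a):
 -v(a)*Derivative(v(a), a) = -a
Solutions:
 v(a) = -sqrt(C1 + a^2)
 v(a) = sqrt(C1 + a^2)


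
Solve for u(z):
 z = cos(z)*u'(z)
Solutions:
 u(z) = C1 + Integral(z/cos(z), z)


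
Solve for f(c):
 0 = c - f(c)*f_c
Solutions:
 f(c) = -sqrt(C1 + c^2)
 f(c) = sqrt(C1 + c^2)


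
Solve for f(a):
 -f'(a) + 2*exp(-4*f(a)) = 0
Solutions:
 f(a) = log(-I*(C1 + 8*a)^(1/4))
 f(a) = log(I*(C1 + 8*a)^(1/4))
 f(a) = log(-(C1 + 8*a)^(1/4))
 f(a) = log(C1 + 8*a)/4


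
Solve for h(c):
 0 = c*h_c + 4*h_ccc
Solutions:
 h(c) = C1 + Integral(C2*airyai(-2^(1/3)*c/2) + C3*airybi(-2^(1/3)*c/2), c)


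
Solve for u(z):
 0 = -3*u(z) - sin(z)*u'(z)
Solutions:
 u(z) = C1*(cos(z) + 1)^(3/2)/(cos(z) - 1)^(3/2)


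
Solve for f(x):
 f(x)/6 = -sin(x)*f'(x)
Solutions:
 f(x) = C1*(cos(x) + 1)^(1/12)/(cos(x) - 1)^(1/12)


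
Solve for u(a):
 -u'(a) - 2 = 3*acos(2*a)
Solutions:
 u(a) = C1 - 3*a*acos(2*a) - 2*a + 3*sqrt(1 - 4*a^2)/2


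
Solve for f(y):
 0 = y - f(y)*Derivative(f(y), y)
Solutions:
 f(y) = -sqrt(C1 + y^2)
 f(y) = sqrt(C1 + y^2)


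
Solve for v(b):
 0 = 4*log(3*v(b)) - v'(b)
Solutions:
 -Integral(1/(log(_y) + log(3)), (_y, v(b)))/4 = C1 - b


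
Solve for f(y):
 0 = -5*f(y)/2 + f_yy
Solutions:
 f(y) = C1*exp(-sqrt(10)*y/2) + C2*exp(sqrt(10)*y/2)


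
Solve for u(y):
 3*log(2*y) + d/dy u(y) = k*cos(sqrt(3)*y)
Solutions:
 u(y) = C1 + sqrt(3)*k*sin(sqrt(3)*y)/3 - 3*y*log(y) - 3*y*log(2) + 3*y


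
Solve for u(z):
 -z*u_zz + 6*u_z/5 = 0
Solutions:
 u(z) = C1 + C2*z^(11/5)


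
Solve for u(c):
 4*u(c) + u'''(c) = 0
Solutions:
 u(c) = C3*exp(-2^(2/3)*c) + (C1*sin(2^(2/3)*sqrt(3)*c/2) + C2*cos(2^(2/3)*sqrt(3)*c/2))*exp(2^(2/3)*c/2)


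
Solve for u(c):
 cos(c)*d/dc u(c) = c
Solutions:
 u(c) = C1 + Integral(c/cos(c), c)


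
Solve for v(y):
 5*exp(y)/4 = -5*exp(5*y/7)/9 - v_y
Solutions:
 v(y) = C1 - 7*exp(5*y/7)/9 - 5*exp(y)/4


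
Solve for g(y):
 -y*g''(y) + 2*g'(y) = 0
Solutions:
 g(y) = C1 + C2*y^3


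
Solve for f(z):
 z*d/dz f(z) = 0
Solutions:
 f(z) = C1


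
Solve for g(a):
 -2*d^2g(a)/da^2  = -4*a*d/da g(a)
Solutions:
 g(a) = C1 + C2*erfi(a)


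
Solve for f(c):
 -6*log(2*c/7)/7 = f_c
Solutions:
 f(c) = C1 - 6*c*log(c)/7 - 6*c*log(2)/7 + 6*c/7 + 6*c*log(7)/7


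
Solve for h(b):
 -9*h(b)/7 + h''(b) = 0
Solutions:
 h(b) = C1*exp(-3*sqrt(7)*b/7) + C2*exp(3*sqrt(7)*b/7)


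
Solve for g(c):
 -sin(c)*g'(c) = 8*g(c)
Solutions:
 g(c) = C1*(cos(c)^4 + 4*cos(c)^3 + 6*cos(c)^2 + 4*cos(c) + 1)/(cos(c)^4 - 4*cos(c)^3 + 6*cos(c)^2 - 4*cos(c) + 1)


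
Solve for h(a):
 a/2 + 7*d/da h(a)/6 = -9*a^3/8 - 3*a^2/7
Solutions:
 h(a) = C1 - 27*a^4/112 - 6*a^3/49 - 3*a^2/14


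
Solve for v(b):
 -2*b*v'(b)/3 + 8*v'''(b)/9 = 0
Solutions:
 v(b) = C1 + Integral(C2*airyai(6^(1/3)*b/2) + C3*airybi(6^(1/3)*b/2), b)


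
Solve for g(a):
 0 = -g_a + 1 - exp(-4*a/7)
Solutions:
 g(a) = C1 + a + 7*exp(-4*a/7)/4


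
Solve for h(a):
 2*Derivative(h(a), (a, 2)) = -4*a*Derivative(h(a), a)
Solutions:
 h(a) = C1 + C2*erf(a)


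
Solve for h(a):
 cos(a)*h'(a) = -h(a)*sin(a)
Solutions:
 h(a) = C1*cos(a)


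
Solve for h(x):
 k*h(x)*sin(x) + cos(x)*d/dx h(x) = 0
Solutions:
 h(x) = C1*exp(k*log(cos(x)))


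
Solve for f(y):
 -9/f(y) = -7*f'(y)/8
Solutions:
 f(y) = -sqrt(C1 + 1008*y)/7
 f(y) = sqrt(C1 + 1008*y)/7


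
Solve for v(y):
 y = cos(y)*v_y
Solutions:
 v(y) = C1 + Integral(y/cos(y), y)


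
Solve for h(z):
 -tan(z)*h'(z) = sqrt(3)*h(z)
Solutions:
 h(z) = C1/sin(z)^(sqrt(3))


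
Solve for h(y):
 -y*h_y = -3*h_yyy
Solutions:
 h(y) = C1 + Integral(C2*airyai(3^(2/3)*y/3) + C3*airybi(3^(2/3)*y/3), y)


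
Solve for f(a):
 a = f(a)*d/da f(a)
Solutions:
 f(a) = -sqrt(C1 + a^2)
 f(a) = sqrt(C1 + a^2)


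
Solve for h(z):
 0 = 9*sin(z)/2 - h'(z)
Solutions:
 h(z) = C1 - 9*cos(z)/2


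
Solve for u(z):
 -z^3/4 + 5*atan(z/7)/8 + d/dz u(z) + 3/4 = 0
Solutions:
 u(z) = C1 + z^4/16 - 5*z*atan(z/7)/8 - 3*z/4 + 35*log(z^2 + 49)/16


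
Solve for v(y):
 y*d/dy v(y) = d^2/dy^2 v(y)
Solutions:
 v(y) = C1 + C2*erfi(sqrt(2)*y/2)


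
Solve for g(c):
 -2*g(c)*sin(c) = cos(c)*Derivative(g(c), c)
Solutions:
 g(c) = C1*cos(c)^2


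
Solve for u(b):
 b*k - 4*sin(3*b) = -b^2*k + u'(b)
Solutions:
 u(b) = C1 + b^3*k/3 + b^2*k/2 + 4*cos(3*b)/3


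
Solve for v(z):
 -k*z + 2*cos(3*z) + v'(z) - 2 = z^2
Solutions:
 v(z) = C1 + k*z^2/2 + z^3/3 + 2*z - 2*sin(3*z)/3


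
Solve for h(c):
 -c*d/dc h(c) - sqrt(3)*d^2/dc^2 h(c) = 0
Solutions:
 h(c) = C1 + C2*erf(sqrt(2)*3^(3/4)*c/6)


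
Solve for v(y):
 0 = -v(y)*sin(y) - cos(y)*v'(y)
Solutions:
 v(y) = C1*cos(y)


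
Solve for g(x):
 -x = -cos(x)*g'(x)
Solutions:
 g(x) = C1 + Integral(x/cos(x), x)


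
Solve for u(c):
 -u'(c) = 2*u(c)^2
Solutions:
 u(c) = 1/(C1 + 2*c)


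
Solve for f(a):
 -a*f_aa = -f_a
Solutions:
 f(a) = C1 + C2*a^2


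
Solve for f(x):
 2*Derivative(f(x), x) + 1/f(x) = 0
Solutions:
 f(x) = -sqrt(C1 - x)
 f(x) = sqrt(C1 - x)


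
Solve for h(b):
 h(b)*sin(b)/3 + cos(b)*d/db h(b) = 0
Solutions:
 h(b) = C1*cos(b)^(1/3)


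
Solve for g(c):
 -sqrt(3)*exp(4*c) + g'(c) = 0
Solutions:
 g(c) = C1 + sqrt(3)*exp(4*c)/4


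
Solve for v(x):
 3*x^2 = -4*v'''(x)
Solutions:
 v(x) = C1 + C2*x + C3*x^2 - x^5/80


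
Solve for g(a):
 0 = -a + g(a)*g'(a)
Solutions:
 g(a) = -sqrt(C1 + a^2)
 g(a) = sqrt(C1 + a^2)


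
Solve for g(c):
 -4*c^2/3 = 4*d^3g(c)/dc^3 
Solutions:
 g(c) = C1 + C2*c + C3*c^2 - c^5/180


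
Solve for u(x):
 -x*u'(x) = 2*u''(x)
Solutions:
 u(x) = C1 + C2*erf(x/2)


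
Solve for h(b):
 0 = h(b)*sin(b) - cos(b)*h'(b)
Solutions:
 h(b) = C1/cos(b)


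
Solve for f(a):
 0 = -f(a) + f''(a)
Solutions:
 f(a) = C1*exp(-a) + C2*exp(a)


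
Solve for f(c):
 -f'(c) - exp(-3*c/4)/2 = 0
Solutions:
 f(c) = C1 + 2*exp(-3*c/4)/3


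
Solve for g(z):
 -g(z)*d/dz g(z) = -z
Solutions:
 g(z) = -sqrt(C1 + z^2)
 g(z) = sqrt(C1 + z^2)


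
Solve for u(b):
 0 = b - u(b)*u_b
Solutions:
 u(b) = -sqrt(C1 + b^2)
 u(b) = sqrt(C1 + b^2)


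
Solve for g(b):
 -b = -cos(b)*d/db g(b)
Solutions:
 g(b) = C1 + Integral(b/cos(b), b)


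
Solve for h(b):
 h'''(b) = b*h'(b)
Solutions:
 h(b) = C1 + Integral(C2*airyai(b) + C3*airybi(b), b)


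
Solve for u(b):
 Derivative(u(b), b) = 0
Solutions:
 u(b) = C1


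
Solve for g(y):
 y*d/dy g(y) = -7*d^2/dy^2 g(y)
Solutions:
 g(y) = C1 + C2*erf(sqrt(14)*y/14)


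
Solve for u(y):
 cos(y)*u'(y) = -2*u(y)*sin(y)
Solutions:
 u(y) = C1*cos(y)^2


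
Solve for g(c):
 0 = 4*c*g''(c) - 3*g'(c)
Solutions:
 g(c) = C1 + C2*c^(7/4)


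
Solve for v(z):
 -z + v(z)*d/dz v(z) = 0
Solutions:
 v(z) = -sqrt(C1 + z^2)
 v(z) = sqrt(C1 + z^2)


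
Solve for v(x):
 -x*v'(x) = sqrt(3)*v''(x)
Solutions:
 v(x) = C1 + C2*erf(sqrt(2)*3^(3/4)*x/6)


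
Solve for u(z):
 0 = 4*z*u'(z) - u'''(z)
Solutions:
 u(z) = C1 + Integral(C2*airyai(2^(2/3)*z) + C3*airybi(2^(2/3)*z), z)


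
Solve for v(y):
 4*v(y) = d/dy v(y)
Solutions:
 v(y) = C1*exp(4*y)


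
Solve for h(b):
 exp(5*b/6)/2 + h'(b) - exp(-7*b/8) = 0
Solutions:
 h(b) = C1 - 3*exp(5*b/6)/5 - 8*exp(-7*b/8)/7


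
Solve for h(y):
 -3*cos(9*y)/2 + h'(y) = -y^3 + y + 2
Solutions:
 h(y) = C1 - y^4/4 + y^2/2 + 2*y + sin(9*y)/6


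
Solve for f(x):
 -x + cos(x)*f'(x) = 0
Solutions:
 f(x) = C1 + Integral(x/cos(x), x)


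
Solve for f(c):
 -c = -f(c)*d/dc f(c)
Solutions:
 f(c) = -sqrt(C1 + c^2)
 f(c) = sqrt(C1 + c^2)


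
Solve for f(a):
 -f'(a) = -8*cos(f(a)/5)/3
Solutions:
 -8*a/3 - 5*log(sin(f(a)/5) - 1)/2 + 5*log(sin(f(a)/5) + 1)/2 = C1


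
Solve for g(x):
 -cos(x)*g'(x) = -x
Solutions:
 g(x) = C1 + Integral(x/cos(x), x)


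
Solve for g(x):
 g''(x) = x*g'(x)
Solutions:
 g(x) = C1 + C2*erfi(sqrt(2)*x/2)


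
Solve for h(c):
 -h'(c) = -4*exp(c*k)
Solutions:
 h(c) = C1 + 4*exp(c*k)/k


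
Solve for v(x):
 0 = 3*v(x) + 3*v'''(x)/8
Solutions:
 v(x) = C3*exp(-2*x) + (C1*sin(sqrt(3)*x) + C2*cos(sqrt(3)*x))*exp(x)


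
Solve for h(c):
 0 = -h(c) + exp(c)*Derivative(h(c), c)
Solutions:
 h(c) = C1*exp(-exp(-c))


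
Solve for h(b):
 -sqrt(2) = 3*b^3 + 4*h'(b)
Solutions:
 h(b) = C1 - 3*b^4/16 - sqrt(2)*b/4


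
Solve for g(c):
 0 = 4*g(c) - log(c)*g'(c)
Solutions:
 g(c) = C1*exp(4*li(c))


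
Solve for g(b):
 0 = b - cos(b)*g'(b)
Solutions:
 g(b) = C1 + Integral(b/cos(b), b)


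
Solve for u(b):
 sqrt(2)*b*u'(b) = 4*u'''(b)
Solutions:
 u(b) = C1 + Integral(C2*airyai(sqrt(2)*b/2) + C3*airybi(sqrt(2)*b/2), b)


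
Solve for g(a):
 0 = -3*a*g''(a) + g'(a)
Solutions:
 g(a) = C1 + C2*a^(4/3)


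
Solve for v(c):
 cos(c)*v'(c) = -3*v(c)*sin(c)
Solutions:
 v(c) = C1*cos(c)^3


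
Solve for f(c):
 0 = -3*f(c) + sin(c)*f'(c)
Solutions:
 f(c) = C1*(cos(c) - 1)^(3/2)/(cos(c) + 1)^(3/2)


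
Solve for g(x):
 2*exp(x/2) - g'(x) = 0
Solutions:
 g(x) = C1 + 4*exp(x/2)


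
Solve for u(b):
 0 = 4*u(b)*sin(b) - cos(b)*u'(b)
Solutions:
 u(b) = C1/cos(b)^4


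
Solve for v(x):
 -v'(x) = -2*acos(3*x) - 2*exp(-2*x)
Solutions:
 v(x) = C1 + 2*x*acos(3*x) - 2*sqrt(1 - 9*x^2)/3 - exp(-2*x)


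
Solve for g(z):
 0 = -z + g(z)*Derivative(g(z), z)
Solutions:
 g(z) = -sqrt(C1 + z^2)
 g(z) = sqrt(C1 + z^2)


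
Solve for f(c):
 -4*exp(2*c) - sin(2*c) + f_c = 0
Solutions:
 f(c) = C1 + 2*exp(2*c) - cos(2*c)/2


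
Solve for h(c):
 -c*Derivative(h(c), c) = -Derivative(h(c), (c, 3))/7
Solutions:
 h(c) = C1 + Integral(C2*airyai(7^(1/3)*c) + C3*airybi(7^(1/3)*c), c)


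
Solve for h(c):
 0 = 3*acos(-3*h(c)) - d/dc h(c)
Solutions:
 Integral(1/acos(-3*_y), (_y, h(c))) = C1 + 3*c


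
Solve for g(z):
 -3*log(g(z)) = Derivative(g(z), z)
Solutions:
 li(g(z)) = C1 - 3*z


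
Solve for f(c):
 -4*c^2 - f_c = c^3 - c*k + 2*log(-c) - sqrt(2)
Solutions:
 f(c) = C1 - c^4/4 - 4*c^3/3 + c^2*k/2 - 2*c*log(-c) + c*(sqrt(2) + 2)


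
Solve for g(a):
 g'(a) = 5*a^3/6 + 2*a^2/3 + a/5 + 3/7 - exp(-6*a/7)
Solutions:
 g(a) = C1 + 5*a^4/24 + 2*a^3/9 + a^2/10 + 3*a/7 + 7*exp(-6*a/7)/6


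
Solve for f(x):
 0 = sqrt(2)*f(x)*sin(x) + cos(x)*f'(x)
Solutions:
 f(x) = C1*cos(x)^(sqrt(2))


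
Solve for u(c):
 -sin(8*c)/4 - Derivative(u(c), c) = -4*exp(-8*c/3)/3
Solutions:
 u(c) = C1 + cos(8*c)/32 - exp(-8*c/3)/2


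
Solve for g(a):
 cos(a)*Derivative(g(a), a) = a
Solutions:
 g(a) = C1 + Integral(a/cos(a), a)


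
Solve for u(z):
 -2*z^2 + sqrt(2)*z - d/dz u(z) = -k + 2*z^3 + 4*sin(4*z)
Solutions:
 u(z) = C1 + k*z - z^4/2 - 2*z^3/3 + sqrt(2)*z^2/2 + cos(4*z)


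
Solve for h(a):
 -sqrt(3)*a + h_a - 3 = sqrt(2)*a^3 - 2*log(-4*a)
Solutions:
 h(a) = C1 + sqrt(2)*a^4/4 + sqrt(3)*a^2/2 - 2*a*log(-a) + a*(5 - 4*log(2))


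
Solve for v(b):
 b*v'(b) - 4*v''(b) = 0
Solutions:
 v(b) = C1 + C2*erfi(sqrt(2)*b/4)


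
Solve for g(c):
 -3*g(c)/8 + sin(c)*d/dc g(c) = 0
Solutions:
 g(c) = C1*(cos(c) - 1)^(3/16)/(cos(c) + 1)^(3/16)


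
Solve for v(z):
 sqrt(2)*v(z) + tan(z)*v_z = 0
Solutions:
 v(z) = C1/sin(z)^(sqrt(2))


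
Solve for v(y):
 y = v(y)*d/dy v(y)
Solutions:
 v(y) = -sqrt(C1 + y^2)
 v(y) = sqrt(C1 + y^2)


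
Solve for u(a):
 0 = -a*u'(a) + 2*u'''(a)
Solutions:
 u(a) = C1 + Integral(C2*airyai(2^(2/3)*a/2) + C3*airybi(2^(2/3)*a/2), a)


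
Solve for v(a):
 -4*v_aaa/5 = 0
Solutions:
 v(a) = C1 + C2*a + C3*a^2


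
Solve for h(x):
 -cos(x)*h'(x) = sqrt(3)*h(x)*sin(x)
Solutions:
 h(x) = C1*cos(x)^(sqrt(3))


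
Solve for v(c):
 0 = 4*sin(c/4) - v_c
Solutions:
 v(c) = C1 - 16*cos(c/4)


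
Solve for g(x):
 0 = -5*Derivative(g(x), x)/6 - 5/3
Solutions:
 g(x) = C1 - 2*x


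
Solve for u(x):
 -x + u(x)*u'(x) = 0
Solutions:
 u(x) = -sqrt(C1 + x^2)
 u(x) = sqrt(C1 + x^2)


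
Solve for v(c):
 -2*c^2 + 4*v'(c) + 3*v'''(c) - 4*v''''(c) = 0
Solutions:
 v(c) = C1 + C2*exp(c*(-(8*sqrt(17) + 33)^(1/3) - 1/(8*sqrt(17) + 33)^(1/3) + 2)/8)*sin(sqrt(3)*c*(-(8*sqrt(17) + 33)^(1/3) + (8*sqrt(17) + 33)^(-1/3))/8) + C3*exp(c*(-(8*sqrt(17) + 33)^(1/3) - 1/(8*sqrt(17) + 33)^(1/3) + 2)/8)*cos(sqrt(3)*c*(-(8*sqrt(17) + 33)^(1/3) + (8*sqrt(17) + 33)^(-1/3))/8) + C4*exp(c*((8*sqrt(17) + 33)^(-1/3) + 1 + (8*sqrt(17) + 33)^(1/3))/4) + c^3/6 - 3*c/4


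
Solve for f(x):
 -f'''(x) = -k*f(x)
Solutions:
 f(x) = C1*exp(k^(1/3)*x) + C2*exp(k^(1/3)*x*(-1 + sqrt(3)*I)/2) + C3*exp(-k^(1/3)*x*(1 + sqrt(3)*I)/2)


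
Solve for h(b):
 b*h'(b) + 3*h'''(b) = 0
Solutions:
 h(b) = C1 + Integral(C2*airyai(-3^(2/3)*b/3) + C3*airybi(-3^(2/3)*b/3), b)


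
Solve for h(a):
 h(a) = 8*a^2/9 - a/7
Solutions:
 h(a) = a*(56*a - 9)/63


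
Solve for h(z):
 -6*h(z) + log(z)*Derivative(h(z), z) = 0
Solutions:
 h(z) = C1*exp(6*li(z))


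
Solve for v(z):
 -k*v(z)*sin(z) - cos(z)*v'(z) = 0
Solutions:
 v(z) = C1*exp(k*log(cos(z)))


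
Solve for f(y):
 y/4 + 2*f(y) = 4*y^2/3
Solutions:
 f(y) = y*(16*y - 3)/24


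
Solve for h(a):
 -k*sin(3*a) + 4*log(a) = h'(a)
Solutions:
 h(a) = C1 + 4*a*log(a) - 4*a + k*cos(3*a)/3


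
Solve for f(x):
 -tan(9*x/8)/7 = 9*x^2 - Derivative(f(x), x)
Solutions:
 f(x) = C1 + 3*x^3 - 8*log(cos(9*x/8))/63


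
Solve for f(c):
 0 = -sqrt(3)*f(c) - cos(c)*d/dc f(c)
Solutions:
 f(c) = C1*(sin(c) - 1)^(sqrt(3)/2)/(sin(c) + 1)^(sqrt(3)/2)


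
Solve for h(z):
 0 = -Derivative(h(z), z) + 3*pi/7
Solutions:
 h(z) = C1 + 3*pi*z/7


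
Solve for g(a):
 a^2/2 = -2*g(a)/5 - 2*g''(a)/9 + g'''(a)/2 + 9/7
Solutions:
 g(a) = C1*exp(a*(-2^(1/3)*5^(2/3)*(81*sqrt(60009) + 19843)^(1/3) - 40*2^(2/3)*5^(1/3)/(81*sqrt(60009) + 19843)^(1/3) + 40)/270)*sin(10^(1/3)*sqrt(3)*a*(-5^(1/3)*(81*sqrt(60009) + 19843)^(1/3) + 40*2^(1/3)/(81*sqrt(60009) + 19843)^(1/3))/270) + C2*exp(a*(-2^(1/3)*5^(2/3)*(81*sqrt(60009) + 19843)^(1/3) - 40*2^(2/3)*5^(1/3)/(81*sqrt(60009) + 19843)^(1/3) + 40)/270)*cos(10^(1/3)*sqrt(3)*a*(-5^(1/3)*(81*sqrt(60009) + 19843)^(1/3) + 40*2^(1/3)/(81*sqrt(60009) + 19843)^(1/3))/270) + C3*exp(a*(40*2^(2/3)*5^(1/3)/(81*sqrt(60009) + 19843)^(1/3) + 20 + 2^(1/3)*5^(2/3)*(81*sqrt(60009) + 19843)^(1/3))/135) - 5*a^2/4 + 290/63
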